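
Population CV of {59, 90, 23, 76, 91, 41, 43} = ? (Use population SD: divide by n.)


Mean = 60.4286
SD = 24.3067
CV = (24.3067/60.4286)*100 = 40.2239%

CV = 40.2239%


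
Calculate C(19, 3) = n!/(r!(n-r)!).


C(19,3) = 19!/(3! × 16!)
= 121645100408832000/(6 × 20922789888000)
= 969

C(19,3) = 969


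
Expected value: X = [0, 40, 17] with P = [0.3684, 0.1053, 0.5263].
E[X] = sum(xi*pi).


E[X] = 0*0.3684 + 40*0.1053 + 17*0.5263
= 0 + 4.2120 + 8.9471
= 13.1591

E[X] = 13.1591


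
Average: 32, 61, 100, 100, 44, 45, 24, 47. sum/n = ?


Sum = 32 + 61 + 100 + 100 + 44 + 45 + 24 + 47 = 453
n = 8
Mean = 453/8 = 56.6250

Mean = 56.6250


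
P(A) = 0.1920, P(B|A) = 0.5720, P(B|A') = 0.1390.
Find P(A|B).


P(B) = P(B|A)*P(A) + P(B|A')*P(A')
= 0.5720*0.1920 + 0.1390*0.8080
= 0.109824 + 0.112312 = 0.222136
P(A|B) = 0.109824/0.222136 = 0.4944

P(A|B) = 0.4944


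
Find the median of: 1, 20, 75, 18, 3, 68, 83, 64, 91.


Sorted: 1, 3, 18, 20, 64, 68, 75, 83, 91
n = 9 (odd)
Middle value = 64

Median = 64


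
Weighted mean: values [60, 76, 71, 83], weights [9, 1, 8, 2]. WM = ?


Numerator = 60*9 + 76*1 + 71*8 + 83*2 = 1350
Denominator = 9 + 1 + 8 + 2 = 20
WM = 1350/20 = 67.5000

WM = 67.5000


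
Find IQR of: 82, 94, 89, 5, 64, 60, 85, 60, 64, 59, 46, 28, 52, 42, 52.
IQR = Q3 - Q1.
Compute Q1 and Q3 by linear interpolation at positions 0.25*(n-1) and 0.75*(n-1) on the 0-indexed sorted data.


Sorted: 5, 28, 42, 46, 52, 52, 59, 60, 60, 64, 64, 82, 85, 89, 94
Q1 (25th %ile) = 49.0000
Q3 (75th %ile) = 73.0000
IQR = 73.0000 - 49.0000 = 24.0000

IQR = 24.0000


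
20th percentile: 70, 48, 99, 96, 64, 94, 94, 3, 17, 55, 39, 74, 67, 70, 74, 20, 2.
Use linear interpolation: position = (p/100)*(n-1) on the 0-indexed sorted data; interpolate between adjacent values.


Sorted: 2, 3, 17, 20, 39, 48, 55, 64, 67, 70, 70, 74, 74, 94, 94, 96, 99
n = 17
Index = 20/100 * 16 = 3.2000
Lower = data[3] = 20, Upper = data[4] = 39
P20 = 20 + 0.2000*(19) = 23.8000

P20 = 23.8000


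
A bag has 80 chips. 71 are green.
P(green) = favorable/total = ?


P = 71/80 = 0.8875

P = 0.8875


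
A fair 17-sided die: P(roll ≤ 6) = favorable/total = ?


Favorable outcomes (roll ≤ 6): 6
Total outcomes = 17
P = 6/17 = 0.3529

P = 0.3529


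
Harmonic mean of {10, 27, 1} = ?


Sum of reciprocals = 1/10 + 1/27 + 1/1 = 1.137037
HM = 3/1.137037 = 2.6384

HM = 2.6384


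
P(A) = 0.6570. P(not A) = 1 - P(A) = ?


P(not A) = 1 - 0.6570 = 0.3430

P(not A) = 0.3430


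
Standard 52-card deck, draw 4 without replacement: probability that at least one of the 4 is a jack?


P(at least one) = 1 - P(none)
P(none) = (48/52) × (47/51) × (46/50) × (45/49) = 0.718737
P(at least one) = 1 - 0.718737 = 0.2813

P = 0.2813


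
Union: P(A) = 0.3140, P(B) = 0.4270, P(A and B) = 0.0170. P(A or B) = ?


P(A∪B) = 0.3140 + 0.4270 - 0.0170
= 0.7410 - 0.0170
= 0.7240

P(A∪B) = 0.7240


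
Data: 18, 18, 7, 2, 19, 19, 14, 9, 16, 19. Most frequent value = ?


Frequencies: 2:1, 7:1, 9:1, 14:1, 16:1, 18:2, 19:3
Max frequency = 3
Mode = 19

Mode = 19


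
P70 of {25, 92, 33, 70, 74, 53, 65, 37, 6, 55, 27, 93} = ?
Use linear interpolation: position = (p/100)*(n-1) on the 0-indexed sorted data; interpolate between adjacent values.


Sorted: 6, 25, 27, 33, 37, 53, 55, 65, 70, 74, 92, 93
n = 12
Index = 70/100 * 11 = 7.7000
Lower = data[7] = 65, Upper = data[8] = 70
P70 = 65 + 0.7000*(5) = 68.5000

P70 = 68.5000


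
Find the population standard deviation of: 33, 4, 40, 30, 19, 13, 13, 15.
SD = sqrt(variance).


Mean = 20.8750
Variance = 130.3594
SD = sqrt(130.3594) = 11.4175

SD = 11.4175


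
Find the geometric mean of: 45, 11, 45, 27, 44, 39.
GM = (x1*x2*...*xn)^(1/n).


Product = 45 × 11 × 45 × 27 × 44 × 39 = 1032045300
GM = 1032045300^(1/6) = 31.7895

GM = 31.7895


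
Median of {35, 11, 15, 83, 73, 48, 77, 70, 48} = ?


Sorted: 11, 15, 35, 48, 48, 70, 73, 77, 83
n = 9 (odd)
Middle value = 48

Median = 48


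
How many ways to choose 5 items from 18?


C(18,5) = 18!/(5! × 13!)
= 6402373705728000/(120 × 6227020800)
= 8568

C(18,5) = 8568


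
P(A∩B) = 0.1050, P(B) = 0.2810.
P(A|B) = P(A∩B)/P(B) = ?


P(A|B) = 0.1050/0.2810 = 0.3737

P(A|B) = 0.3737


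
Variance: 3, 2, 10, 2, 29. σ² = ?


Mean = 9.2000
Squared deviations: 38.4400, 51.8400, 0.6400, 51.8400, 392.0400
Sum = 534.8000
Variance = 534.8000/5 = 106.9600

Variance = 106.9600


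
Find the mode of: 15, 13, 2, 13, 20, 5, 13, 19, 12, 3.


Frequencies: 2:1, 3:1, 5:1, 12:1, 13:3, 15:1, 19:1, 20:1
Max frequency = 3
Mode = 13

Mode = 13


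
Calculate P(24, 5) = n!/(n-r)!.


P(24,5) = 24!/19!
= 620448401733239439360000/121645100408832000
= 5100480

P(24,5) = 5100480


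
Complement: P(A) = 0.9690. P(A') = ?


P(not A) = 1 - 0.9690 = 0.0310

P(not A) = 0.0310


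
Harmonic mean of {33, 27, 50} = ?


Sum of reciprocals = 1/33 + 1/27 + 1/50 = 0.087340
HM = 3/0.087340 = 34.3485

HM = 34.3485


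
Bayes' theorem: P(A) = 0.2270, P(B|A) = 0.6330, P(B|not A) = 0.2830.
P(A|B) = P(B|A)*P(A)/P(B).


P(B) = P(B|A)*P(A) + P(B|A')*P(A')
= 0.6330*0.2270 + 0.2830*0.7730
= 0.143691 + 0.218759 = 0.362450
P(A|B) = 0.143691/0.362450 = 0.3964

P(A|B) = 0.3964


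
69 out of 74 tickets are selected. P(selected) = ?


P = 69/74 = 0.9324

P = 0.9324


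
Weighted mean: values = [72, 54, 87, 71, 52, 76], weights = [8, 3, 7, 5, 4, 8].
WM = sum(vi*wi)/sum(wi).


Numerator = 72*8 + 54*3 + 87*7 + 71*5 + 52*4 + 76*8 = 2518
Denominator = 8 + 3 + 7 + 5 + 4 + 8 = 35
WM = 2518/35 = 71.9429

WM = 71.9429


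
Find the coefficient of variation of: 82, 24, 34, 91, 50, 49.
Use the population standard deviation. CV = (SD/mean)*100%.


Mean = 55.0000
SD = 24.1109
CV = (24.1109/55.0000)*100 = 43.8379%

CV = 43.8379%


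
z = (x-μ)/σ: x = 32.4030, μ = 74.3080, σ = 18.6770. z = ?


z = (32.4030 - 74.3080)/18.6770
= -41.9050/18.6770
= -2.2437

z = -2.2437


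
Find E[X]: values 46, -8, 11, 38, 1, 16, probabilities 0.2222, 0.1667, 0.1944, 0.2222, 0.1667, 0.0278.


E[X] = 46*0.2222 - 8*0.1667 + 11*0.1944 + 38*0.2222 + 1*0.1667 + 16*0.0278
= 10.2212 - 1.3336 + 2.1384 + 8.4436 + 0.1667 + 0.4448
= 20.0811

E[X] = 20.0811


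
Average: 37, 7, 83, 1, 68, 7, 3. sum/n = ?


Sum = 37 + 7 + 83 + 1 + 68 + 7 + 3 = 206
n = 7
Mean = 206/7 = 29.4286

Mean = 29.4286


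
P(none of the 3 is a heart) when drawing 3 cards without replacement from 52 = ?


P(no hearts) = (39/52) × (38/51) × (37/50)
= 0.4135

P = 0.4135


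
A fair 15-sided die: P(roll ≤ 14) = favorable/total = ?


Favorable outcomes (roll ≤ 14): 14
Total outcomes = 15
P = 14/15 = 0.9333

P = 0.9333


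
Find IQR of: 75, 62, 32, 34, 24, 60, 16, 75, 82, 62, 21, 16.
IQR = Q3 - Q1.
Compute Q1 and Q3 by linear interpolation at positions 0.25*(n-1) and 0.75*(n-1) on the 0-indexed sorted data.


Sorted: 16, 16, 21, 24, 32, 34, 60, 62, 62, 75, 75, 82
Q1 (25th %ile) = 23.2500
Q3 (75th %ile) = 65.2500
IQR = 65.2500 - 23.2500 = 42.0000

IQR = 42.0000


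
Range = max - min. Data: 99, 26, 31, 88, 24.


Max = 99, Min = 24
Range = 99 - 24 = 75

Range = 75


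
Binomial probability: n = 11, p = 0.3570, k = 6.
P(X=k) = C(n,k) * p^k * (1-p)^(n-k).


C(11,6) = 462
p^6 = 0.002070
(1-p)^5 = 0.109914
P = 462 * 0.002070 * 0.109914 = 0.1051

P(X=6) = 0.1051


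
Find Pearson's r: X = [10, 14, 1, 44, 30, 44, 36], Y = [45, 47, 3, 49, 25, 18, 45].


Mean X = 25.5714, Mean Y = 33.1429
SD X = 15.980856, SD Y = 16.599730
Cov = 70.918367
r = 70.918367/(15.980856*16.599730) = 0.2673

r = 0.2673


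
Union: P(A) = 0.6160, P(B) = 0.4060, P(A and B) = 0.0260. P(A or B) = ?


P(A∪B) = 0.6160 + 0.4060 - 0.0260
= 1.0220 - 0.0260
= 0.9960

P(A∪B) = 0.9960


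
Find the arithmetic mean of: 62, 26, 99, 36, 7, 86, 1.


Sum = 62 + 26 + 99 + 36 + 7 + 86 + 1 = 317
n = 7
Mean = 317/7 = 45.2857

Mean = 45.2857


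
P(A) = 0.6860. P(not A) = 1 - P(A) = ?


P(not A) = 1 - 0.6860 = 0.3140

P(not A) = 0.3140


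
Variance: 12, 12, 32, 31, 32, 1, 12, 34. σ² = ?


Mean = 20.7500
Squared deviations: 76.5625, 76.5625, 126.5625, 105.0625, 126.5625, 390.0625, 76.5625, 175.5625
Sum = 1153.5000
Variance = 1153.5000/8 = 144.1875

Variance = 144.1875


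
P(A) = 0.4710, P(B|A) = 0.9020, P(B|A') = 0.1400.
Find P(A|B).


P(B) = P(B|A)*P(A) + P(B|A')*P(A')
= 0.9020*0.4710 + 0.1400*0.5290
= 0.424842 + 0.074060 = 0.498902
P(A|B) = 0.424842/0.498902 = 0.8516

P(A|B) = 0.8516


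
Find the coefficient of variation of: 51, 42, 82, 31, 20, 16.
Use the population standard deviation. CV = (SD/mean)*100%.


Mean = 40.3333
SD = 22.1560
CV = (22.1560/40.3333)*100 = 54.9323%

CV = 54.9323%


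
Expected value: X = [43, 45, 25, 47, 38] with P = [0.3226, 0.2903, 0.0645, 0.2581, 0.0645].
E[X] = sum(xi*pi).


E[X] = 43*0.3226 + 45*0.2903 + 25*0.0645 + 47*0.2581 + 38*0.0645
= 13.8718 + 13.0635 + 1.6125 + 12.1307 + 2.4510
= 43.1295

E[X] = 43.1295


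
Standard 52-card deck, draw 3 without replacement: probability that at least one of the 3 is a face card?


P(at least one) = 1 - P(none)
P(none) = (40/52) × (39/51) × (38/50) = 0.447059
P(at least one) = 1 - 0.447059 = 0.5529

P = 0.5529


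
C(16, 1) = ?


C(16,1) = 16!/(1! × 15!)
= 20922789888000/(1 × 1307674368000)
= 16

C(16,1) = 16


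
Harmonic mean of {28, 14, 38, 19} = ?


Sum of reciprocals = 1/28 + 1/14 + 1/38 + 1/19 = 0.186090
HM = 4/0.186090 = 21.4949

HM = 21.4949


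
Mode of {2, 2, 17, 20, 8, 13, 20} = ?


Frequencies: 2:2, 8:1, 13:1, 17:1, 20:2
Max frequency = 2
Mode = 2, 20

Mode = 2, 20


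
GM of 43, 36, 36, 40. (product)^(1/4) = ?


Product = 43 × 36 × 36 × 40 = 2229120
GM = 2229120^(1/4) = 38.6397

GM = 38.6397


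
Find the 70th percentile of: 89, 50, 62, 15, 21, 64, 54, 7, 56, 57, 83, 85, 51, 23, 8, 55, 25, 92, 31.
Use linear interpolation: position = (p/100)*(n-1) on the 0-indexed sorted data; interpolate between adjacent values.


Sorted: 7, 8, 15, 21, 23, 25, 31, 50, 51, 54, 55, 56, 57, 62, 64, 83, 85, 89, 92
n = 19
Index = 70/100 * 18 = 12.6000
Lower = data[12] = 57, Upper = data[13] = 62
P70 = 57 + 0.6000*(5) = 60.0000

P70 = 60.0000


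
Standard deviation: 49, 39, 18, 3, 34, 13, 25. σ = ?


Mean = 25.8571
Variance = 217.8367
SD = sqrt(217.8367) = 14.7593

SD = 14.7593


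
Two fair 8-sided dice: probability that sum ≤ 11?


Total outcomes = 8×8 = 64
Favorable (sum ≤ 11): 49
P = 49/64 = 0.7656

P = 0.7656


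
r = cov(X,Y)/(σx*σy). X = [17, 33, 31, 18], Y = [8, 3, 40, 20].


Mean X = 24.7500, Mean Y = 17.7500
SD X = 7.292976, SD Y = 14.254385
Cov = 19.437500
r = 19.437500/(7.292976*14.254385) = 0.1870

r = 0.1870


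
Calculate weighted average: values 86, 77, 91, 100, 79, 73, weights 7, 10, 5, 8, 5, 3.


Numerator = 86*7 + 77*10 + 91*5 + 100*8 + 79*5 + 73*3 = 3241
Denominator = 7 + 10 + 5 + 8 + 5 + 3 = 38
WM = 3241/38 = 85.2895

WM = 85.2895


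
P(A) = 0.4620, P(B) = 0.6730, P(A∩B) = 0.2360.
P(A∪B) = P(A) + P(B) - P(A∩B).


P(A∪B) = 0.4620 + 0.6730 - 0.2360
= 1.1350 - 0.2360
= 0.8990

P(A∪B) = 0.8990


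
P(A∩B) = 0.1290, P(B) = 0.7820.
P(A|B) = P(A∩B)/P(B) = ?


P(A|B) = 0.1290/0.7820 = 0.1650

P(A|B) = 0.1650


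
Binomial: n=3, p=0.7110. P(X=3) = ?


C(3,3) = 1
p^3 = 0.359425
(1-p)^0 = 1.000000
P = 1 * 0.359425 * 1.000000 = 0.3594

P(X=3) = 0.3594


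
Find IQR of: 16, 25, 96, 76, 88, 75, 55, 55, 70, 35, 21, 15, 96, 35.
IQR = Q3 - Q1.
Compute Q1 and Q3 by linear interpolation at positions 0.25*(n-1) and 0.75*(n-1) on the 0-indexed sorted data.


Sorted: 15, 16, 21, 25, 35, 35, 55, 55, 70, 75, 76, 88, 96, 96
Q1 (25th %ile) = 27.5000
Q3 (75th %ile) = 75.7500
IQR = 75.7500 - 27.5000 = 48.2500

IQR = 48.2500


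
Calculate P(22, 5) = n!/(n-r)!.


P(22,5) = 22!/17!
= 1124000727777607680000/355687428096000
= 3160080

P(22,5) = 3160080


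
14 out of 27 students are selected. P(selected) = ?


P = 14/27 = 0.5185

P = 0.5185


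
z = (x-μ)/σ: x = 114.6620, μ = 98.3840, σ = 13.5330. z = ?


z = (114.6620 - 98.3840)/13.5330
= 16.2780/13.5330
= 1.2028

z = 1.2028


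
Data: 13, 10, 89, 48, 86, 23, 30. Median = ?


Sorted: 10, 13, 23, 30, 48, 86, 89
n = 7 (odd)
Middle value = 30

Median = 30


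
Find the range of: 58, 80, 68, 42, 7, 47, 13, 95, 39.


Max = 95, Min = 7
Range = 95 - 7 = 88

Range = 88


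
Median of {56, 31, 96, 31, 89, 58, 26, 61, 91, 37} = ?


Sorted: 26, 31, 31, 37, 56, 58, 61, 89, 91, 96
n = 10 (even)
Middle values: 56 and 58
Median = (56+58)/2 = 57.0000

Median = 57.0000


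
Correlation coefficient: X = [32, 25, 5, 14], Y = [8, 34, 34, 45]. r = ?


Mean X = 19.0000, Mean Y = 30.2500
SD X = 10.319884, SD Y = 13.608361
Cov = -98.250000
r = -98.250000/(10.319884*13.608361) = -0.6996

r = -0.6996


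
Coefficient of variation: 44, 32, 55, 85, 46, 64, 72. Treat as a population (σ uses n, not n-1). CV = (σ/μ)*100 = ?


Mean = 56.8571
SD = 16.8050
CV = (16.8050/56.8571)*100 = 29.5565%

CV = 29.5565%


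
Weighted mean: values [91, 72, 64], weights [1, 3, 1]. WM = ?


Numerator = 91*1 + 72*3 + 64*1 = 371
Denominator = 1 + 3 + 1 = 5
WM = 371/5 = 74.2000

WM = 74.2000


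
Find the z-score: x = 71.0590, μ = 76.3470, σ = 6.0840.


z = (71.0590 - 76.3470)/6.0840
= -5.2880/6.0840
= -0.8692

z = -0.8692


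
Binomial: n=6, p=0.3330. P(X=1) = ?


C(6,1) = 6
p^1 = 0.333000
(1-p)^5 = 0.132017
P = 6 * 0.333000 * 0.132017 = 0.2638

P(X=1) = 0.2638


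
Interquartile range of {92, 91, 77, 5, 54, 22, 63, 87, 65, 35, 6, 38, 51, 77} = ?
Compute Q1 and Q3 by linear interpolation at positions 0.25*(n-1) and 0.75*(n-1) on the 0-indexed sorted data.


Sorted: 5, 6, 22, 35, 38, 51, 54, 63, 65, 77, 77, 87, 91, 92
Q1 (25th %ile) = 35.7500
Q3 (75th %ile) = 77.0000
IQR = 77.0000 - 35.7500 = 41.2500

IQR = 41.2500


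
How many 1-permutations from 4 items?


P(4,1) = 4!/3!
= 24/6
= 4

P(4,1) = 4


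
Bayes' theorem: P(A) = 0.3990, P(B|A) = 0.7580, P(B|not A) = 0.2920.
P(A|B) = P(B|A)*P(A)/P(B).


P(B) = P(B|A)*P(A) + P(B|A')*P(A')
= 0.7580*0.3990 + 0.2920*0.6010
= 0.302442 + 0.175492 = 0.477934
P(A|B) = 0.302442/0.477934 = 0.6328

P(A|B) = 0.6328


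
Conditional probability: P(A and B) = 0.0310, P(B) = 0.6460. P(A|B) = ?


P(A|B) = 0.0310/0.6460 = 0.0480

P(A|B) = 0.0480


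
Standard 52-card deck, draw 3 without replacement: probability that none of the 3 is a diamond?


P(no diamonds) = (39/52) × (38/51) × (37/50)
= 0.4135

P = 0.4135


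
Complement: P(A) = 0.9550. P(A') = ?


P(not A) = 1 - 0.9550 = 0.0450

P(not A) = 0.0450


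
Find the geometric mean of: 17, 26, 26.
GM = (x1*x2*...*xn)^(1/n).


Product = 17 × 26 × 26 = 11492
GM = 11492^(1/3) = 22.5666

GM = 22.5666


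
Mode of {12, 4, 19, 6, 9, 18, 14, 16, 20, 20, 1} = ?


Frequencies: 1:1, 4:1, 6:1, 9:1, 12:1, 14:1, 16:1, 18:1, 19:1, 20:2
Max frequency = 2
Mode = 20

Mode = 20


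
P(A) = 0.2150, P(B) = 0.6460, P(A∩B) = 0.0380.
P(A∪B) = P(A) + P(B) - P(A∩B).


P(A∪B) = 0.2150 + 0.6460 - 0.0380
= 0.8610 - 0.0380
= 0.8230

P(A∪B) = 0.8230


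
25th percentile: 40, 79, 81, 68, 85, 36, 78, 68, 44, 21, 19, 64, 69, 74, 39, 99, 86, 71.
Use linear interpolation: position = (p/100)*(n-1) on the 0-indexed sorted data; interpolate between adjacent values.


Sorted: 19, 21, 36, 39, 40, 44, 64, 68, 68, 69, 71, 74, 78, 79, 81, 85, 86, 99
n = 18
Index = 25/100 * 17 = 4.2500
Lower = data[4] = 40, Upper = data[5] = 44
P25 = 40 + 0.2500*(4) = 41.0000

P25 = 41.0000


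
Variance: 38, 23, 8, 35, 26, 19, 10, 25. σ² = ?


Mean = 23.0000
Squared deviations: 225.0000, 0, 225.0000, 144.0000, 9.0000, 16.0000, 169.0000, 4.0000
Sum = 792.0000
Variance = 792.0000/8 = 99.0000

Variance = 99.0000


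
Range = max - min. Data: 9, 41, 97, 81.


Max = 97, Min = 9
Range = 97 - 9 = 88

Range = 88


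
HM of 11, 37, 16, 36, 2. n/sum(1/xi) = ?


Sum of reciprocals = 1/11 + 1/37 + 1/16 + 1/36 + 1/2 = 0.708214
HM = 5/0.708214 = 7.0600

HM = 7.0600


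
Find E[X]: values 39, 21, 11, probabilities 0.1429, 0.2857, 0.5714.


E[X] = 39*0.1429 + 21*0.2857 + 11*0.5714
= 5.5731 + 5.9997 + 6.2854
= 17.8582

E[X] = 17.8582


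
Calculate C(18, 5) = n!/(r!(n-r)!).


C(18,5) = 18!/(5! × 13!)
= 6402373705728000/(120 × 6227020800)
= 8568

C(18,5) = 8568


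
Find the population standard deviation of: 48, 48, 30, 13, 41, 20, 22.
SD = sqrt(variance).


Mean = 31.7143
Variance = 171.6327
SD = sqrt(171.6327) = 13.1009

SD = 13.1009


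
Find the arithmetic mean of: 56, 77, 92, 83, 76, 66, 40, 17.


Sum = 56 + 77 + 92 + 83 + 76 + 66 + 40 + 17 = 507
n = 8
Mean = 507/8 = 63.3750

Mean = 63.3750


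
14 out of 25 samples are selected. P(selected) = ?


P = 14/25 = 0.5600

P = 0.5600


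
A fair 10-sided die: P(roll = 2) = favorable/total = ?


Favorable outcomes (roll = 2): 1
Total outcomes = 10
P = 1/10 = 0.1000

P = 0.1000


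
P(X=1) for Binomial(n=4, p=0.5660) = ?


C(4,1) = 4
p^1 = 0.566000
(1-p)^3 = 0.081747
P = 4 * 0.566000 * 0.081747 = 0.1851

P(X=1) = 0.1851


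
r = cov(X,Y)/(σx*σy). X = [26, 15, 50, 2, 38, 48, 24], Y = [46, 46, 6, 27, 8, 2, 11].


Mean X = 29.0000, Mean Y = 20.8571
SD X = 16.221679, SD Y = 17.488188
Cov = -190.000000
r = -190.000000/(16.221679*17.488188) = -0.6698

r = -0.6698


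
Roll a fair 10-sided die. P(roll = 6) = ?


Favorable outcomes (roll = 6): 1
Total outcomes = 10
P = 1/10 = 0.1000

P = 0.1000


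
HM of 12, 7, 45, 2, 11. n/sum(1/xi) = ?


Sum of reciprocals = 1/12 + 1/7 + 1/45 + 1/2 + 1/11 = 0.839322
HM = 5/0.839322 = 5.9572

HM = 5.9572


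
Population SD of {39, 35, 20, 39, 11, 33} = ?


Mean = 29.5000
Variance = 109.2500
SD = sqrt(109.2500) = 10.4523

SD = 10.4523


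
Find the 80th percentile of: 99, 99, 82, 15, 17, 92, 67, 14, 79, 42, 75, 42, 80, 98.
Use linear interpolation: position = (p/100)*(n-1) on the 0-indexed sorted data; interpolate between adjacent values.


Sorted: 14, 15, 17, 42, 42, 67, 75, 79, 80, 82, 92, 98, 99, 99
n = 14
Index = 80/100 * 13 = 10.4000
Lower = data[10] = 92, Upper = data[11] = 98
P80 = 92 + 0.4000*(6) = 94.4000

P80 = 94.4000


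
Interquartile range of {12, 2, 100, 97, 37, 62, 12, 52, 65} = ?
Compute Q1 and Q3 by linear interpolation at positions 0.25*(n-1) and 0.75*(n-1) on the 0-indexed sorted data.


Sorted: 2, 12, 12, 37, 52, 62, 65, 97, 100
Q1 (25th %ile) = 12.0000
Q3 (75th %ile) = 65.0000
IQR = 65.0000 - 12.0000 = 53.0000

IQR = 53.0000


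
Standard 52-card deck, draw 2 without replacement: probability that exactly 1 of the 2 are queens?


Hypergeometric: P(X=1) = C(4,1)·C(48,1) / C(52,2)
= 4 × 48 / 1326
= 192/1326 = 0.1448

P = 0.1448


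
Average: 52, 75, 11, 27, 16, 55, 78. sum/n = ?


Sum = 52 + 75 + 11 + 27 + 16 + 55 + 78 = 314
n = 7
Mean = 314/7 = 44.8571

Mean = 44.8571


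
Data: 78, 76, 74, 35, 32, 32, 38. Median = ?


Sorted: 32, 32, 35, 38, 74, 76, 78
n = 7 (odd)
Middle value = 38

Median = 38


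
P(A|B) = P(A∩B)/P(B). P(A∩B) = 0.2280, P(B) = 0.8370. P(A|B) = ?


P(A|B) = 0.2280/0.8370 = 0.2724

P(A|B) = 0.2724


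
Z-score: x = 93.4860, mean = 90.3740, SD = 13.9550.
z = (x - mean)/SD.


z = (93.4860 - 90.3740)/13.9550
= 3.1120/13.9550
= 0.2230

z = 0.2230


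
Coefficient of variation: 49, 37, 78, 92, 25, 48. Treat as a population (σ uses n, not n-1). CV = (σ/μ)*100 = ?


Mean = 54.8333
SD = 23.1187
CV = (23.1187/54.8333)*100 = 42.1617%

CV = 42.1617%


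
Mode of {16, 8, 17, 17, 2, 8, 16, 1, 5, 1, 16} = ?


Frequencies: 1:2, 2:1, 5:1, 8:2, 16:3, 17:2
Max frequency = 3
Mode = 16

Mode = 16


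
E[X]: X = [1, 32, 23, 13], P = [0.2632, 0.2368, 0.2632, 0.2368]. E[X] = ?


E[X] = 1*0.2632 + 32*0.2368 + 23*0.2632 + 13*0.2368
= 0.2632 + 7.5776 + 6.0536 + 3.0784
= 16.9728

E[X] = 16.9728


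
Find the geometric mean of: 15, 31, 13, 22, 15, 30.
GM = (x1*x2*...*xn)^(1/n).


Product = 15 × 31 × 13 × 22 × 15 × 30 = 59845500
GM = 59845500^(1/6) = 19.7775

GM = 19.7775


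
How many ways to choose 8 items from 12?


C(12,8) = 12!/(8! × 4!)
= 479001600/(40320 × 24)
= 495

C(12,8) = 495


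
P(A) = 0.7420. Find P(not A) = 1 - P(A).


P(not A) = 1 - 0.7420 = 0.2580

P(not A) = 0.2580


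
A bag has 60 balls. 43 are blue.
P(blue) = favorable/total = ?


P = 43/60 = 0.7167

P = 0.7167


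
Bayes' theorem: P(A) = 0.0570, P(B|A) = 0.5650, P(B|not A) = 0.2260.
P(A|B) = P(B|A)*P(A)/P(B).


P(B) = P(B|A)*P(A) + P(B|A')*P(A')
= 0.5650*0.0570 + 0.2260*0.9430
= 0.032205 + 0.213118 = 0.245323
P(A|B) = 0.032205/0.245323 = 0.1313

P(A|B) = 0.1313


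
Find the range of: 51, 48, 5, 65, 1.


Max = 65, Min = 1
Range = 65 - 1 = 64

Range = 64


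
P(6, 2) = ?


P(6,2) = 6!/4!
= 720/24
= 30

P(6,2) = 30


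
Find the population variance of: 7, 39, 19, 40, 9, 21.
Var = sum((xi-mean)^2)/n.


Mean = 22.5000
Squared deviations: 240.2500, 272.2500, 12.2500, 306.2500, 182.2500, 2.2500
Sum = 1015.5000
Variance = 1015.5000/6 = 169.2500

Variance = 169.2500


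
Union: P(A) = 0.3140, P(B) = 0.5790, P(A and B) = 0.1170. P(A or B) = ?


P(A∪B) = 0.3140 + 0.5790 - 0.1170
= 0.8930 - 0.1170
= 0.7760

P(A∪B) = 0.7760


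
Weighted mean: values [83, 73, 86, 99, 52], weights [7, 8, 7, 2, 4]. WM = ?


Numerator = 83*7 + 73*8 + 86*7 + 99*2 + 52*4 = 2173
Denominator = 7 + 8 + 7 + 2 + 4 = 28
WM = 2173/28 = 77.6071

WM = 77.6071


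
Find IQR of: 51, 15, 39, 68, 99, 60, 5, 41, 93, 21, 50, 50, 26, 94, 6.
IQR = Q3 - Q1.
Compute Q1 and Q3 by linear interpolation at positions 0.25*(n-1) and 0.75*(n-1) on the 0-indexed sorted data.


Sorted: 5, 6, 15, 21, 26, 39, 41, 50, 50, 51, 60, 68, 93, 94, 99
Q1 (25th %ile) = 23.5000
Q3 (75th %ile) = 64.0000
IQR = 64.0000 - 23.5000 = 40.5000

IQR = 40.5000


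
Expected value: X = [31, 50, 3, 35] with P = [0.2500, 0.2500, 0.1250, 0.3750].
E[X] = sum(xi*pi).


E[X] = 31*0.2500 + 50*0.2500 + 3*0.1250 + 35*0.3750
= 7.7500 + 12.5000 + 0.3750 + 13.1250
= 33.7500

E[X] = 33.7500


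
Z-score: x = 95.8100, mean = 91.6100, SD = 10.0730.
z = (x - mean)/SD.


z = (95.8100 - 91.6100)/10.0730
= 4.2000/10.0730
= 0.4170

z = 0.4170


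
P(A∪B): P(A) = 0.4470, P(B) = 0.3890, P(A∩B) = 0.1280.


P(A∪B) = 0.4470 + 0.3890 - 0.1280
= 0.8360 - 0.1280
= 0.7080

P(A∪B) = 0.7080


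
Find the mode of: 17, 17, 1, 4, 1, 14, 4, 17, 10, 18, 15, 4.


Frequencies: 1:2, 4:3, 10:1, 14:1, 15:1, 17:3, 18:1
Max frequency = 3
Mode = 4, 17

Mode = 4, 17


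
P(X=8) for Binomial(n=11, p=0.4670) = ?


C(11,8) = 165
p^8 = 0.002262
(1-p)^3 = 0.151419
P = 165 * 0.002262 * 0.151419 = 0.0565

P(X=8) = 0.0565


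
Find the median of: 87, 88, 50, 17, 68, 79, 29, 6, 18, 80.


Sorted: 6, 17, 18, 29, 50, 68, 79, 80, 87, 88
n = 10 (even)
Middle values: 50 and 68
Median = (50+68)/2 = 59.0000

Median = 59.0000


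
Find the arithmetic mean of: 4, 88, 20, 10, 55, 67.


Sum = 4 + 88 + 20 + 10 + 55 + 67 = 244
n = 6
Mean = 244/6 = 40.6667

Mean = 40.6667


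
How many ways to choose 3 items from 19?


C(19,3) = 19!/(3! × 16!)
= 121645100408832000/(6 × 20922789888000)
= 969

C(19,3) = 969


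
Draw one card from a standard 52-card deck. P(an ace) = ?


4 aces in 52 cards
P = 4/52 = 0.0769

P = 0.0769


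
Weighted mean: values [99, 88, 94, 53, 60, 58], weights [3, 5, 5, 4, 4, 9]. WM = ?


Numerator = 99*3 + 88*5 + 94*5 + 53*4 + 60*4 + 58*9 = 2181
Denominator = 3 + 5 + 5 + 4 + 4 + 9 = 30
WM = 2181/30 = 72.7000

WM = 72.7000


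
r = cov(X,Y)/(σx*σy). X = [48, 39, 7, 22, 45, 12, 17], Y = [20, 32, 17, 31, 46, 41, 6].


Mean X = 27.1429, Mean Y = 27.5714
SD X = 15.394141, SD Y = 13.014905
Cov = 62.061224
r = 62.061224/(15.394141*13.014905) = 0.3098

r = 0.3098


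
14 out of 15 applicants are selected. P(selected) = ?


P = 14/15 = 0.9333

P = 0.9333


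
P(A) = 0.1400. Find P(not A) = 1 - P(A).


P(not A) = 1 - 0.1400 = 0.8600

P(not A) = 0.8600


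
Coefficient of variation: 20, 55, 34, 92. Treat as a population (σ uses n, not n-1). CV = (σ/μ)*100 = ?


Mean = 50.2500
SD = 27.1328
CV = (27.1328/50.2500)*100 = 53.9956%

CV = 53.9956%


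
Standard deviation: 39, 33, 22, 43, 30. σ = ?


Mean = 33.4000
Variance = 53.0400
SD = sqrt(53.0400) = 7.2829

SD = 7.2829


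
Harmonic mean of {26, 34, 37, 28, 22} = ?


Sum of reciprocals = 1/26 + 1/34 + 1/37 + 1/28 + 1/22 = 0.176069
HM = 5/0.176069 = 28.3979

HM = 28.3979


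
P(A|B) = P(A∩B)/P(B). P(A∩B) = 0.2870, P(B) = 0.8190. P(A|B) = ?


P(A|B) = 0.2870/0.8190 = 0.3504

P(A|B) = 0.3504


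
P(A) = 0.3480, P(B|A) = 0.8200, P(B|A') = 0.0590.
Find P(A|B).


P(B) = P(B|A)*P(A) + P(B|A')*P(A')
= 0.8200*0.3480 + 0.0590*0.6520
= 0.285360 + 0.038468 = 0.323828
P(A|B) = 0.285360/0.323828 = 0.8812

P(A|B) = 0.8812


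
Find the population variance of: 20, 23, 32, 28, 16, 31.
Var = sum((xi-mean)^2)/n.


Mean = 25.0000
Squared deviations: 25.0000, 4.0000, 49.0000, 9.0000, 81.0000, 36.0000
Sum = 204.0000
Variance = 204.0000/6 = 34.0000

Variance = 34.0000


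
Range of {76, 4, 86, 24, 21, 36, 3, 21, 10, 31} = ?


Max = 86, Min = 3
Range = 86 - 3 = 83

Range = 83


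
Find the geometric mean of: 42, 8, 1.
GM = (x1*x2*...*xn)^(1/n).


Product = 42 × 8 × 1 = 336
GM = 336^(1/3) = 6.9521

GM = 6.9521


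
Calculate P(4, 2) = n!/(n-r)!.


P(4,2) = 4!/2!
= 24/2
= 12

P(4,2) = 12


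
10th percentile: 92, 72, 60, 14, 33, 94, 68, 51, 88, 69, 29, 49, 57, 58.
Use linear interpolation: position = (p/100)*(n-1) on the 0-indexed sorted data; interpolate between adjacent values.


Sorted: 14, 29, 33, 49, 51, 57, 58, 60, 68, 69, 72, 88, 92, 94
n = 14
Index = 10/100 * 13 = 1.3000
Lower = data[1] = 29, Upper = data[2] = 33
P10 = 29 + 0.3000*(4) = 30.2000

P10 = 30.2000


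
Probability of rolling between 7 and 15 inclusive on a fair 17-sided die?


Favorable outcomes (7 ≤ roll ≤ 15): 9
Total outcomes = 17
P = 9/17 = 0.5294

P = 0.5294


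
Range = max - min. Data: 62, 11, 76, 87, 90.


Max = 90, Min = 11
Range = 90 - 11 = 79

Range = 79


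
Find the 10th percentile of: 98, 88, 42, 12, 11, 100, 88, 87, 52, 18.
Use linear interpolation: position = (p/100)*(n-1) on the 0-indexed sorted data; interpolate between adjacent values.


Sorted: 11, 12, 18, 42, 52, 87, 88, 88, 98, 100
n = 10
Index = 10/100 * 9 = 0.9000
Lower = data[0] = 11, Upper = data[1] = 12
P10 = 11 + 0.9000*(1) = 11.9000

P10 = 11.9000


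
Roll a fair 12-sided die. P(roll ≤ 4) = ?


Favorable outcomes (roll ≤ 4): 4
Total outcomes = 12
P = 4/12 = 0.3333

P = 0.3333


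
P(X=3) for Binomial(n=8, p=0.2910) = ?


C(8,3) = 56
p^3 = 0.024642
(1-p)^5 = 0.179156
P = 56 * 0.024642 * 0.179156 = 0.2472

P(X=3) = 0.2472


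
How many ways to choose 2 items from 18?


C(18,2) = 18!/(2! × 16!)
= 6402373705728000/(2 × 20922789888000)
= 153

C(18,2) = 153


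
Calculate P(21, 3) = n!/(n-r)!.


P(21,3) = 21!/18!
= 51090942171709440000/6402373705728000
= 7980

P(21,3) = 7980


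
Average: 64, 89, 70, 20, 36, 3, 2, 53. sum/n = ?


Sum = 64 + 89 + 70 + 20 + 36 + 3 + 2 + 53 = 337
n = 8
Mean = 337/8 = 42.1250

Mean = 42.1250


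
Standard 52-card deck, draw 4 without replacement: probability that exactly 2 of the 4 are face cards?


Hypergeometric: P(X=2) = C(12,2)·C(40,2) / C(52,4)
= 66 × 780 / 270725
= 51480/270725 = 0.1902

P = 0.1902


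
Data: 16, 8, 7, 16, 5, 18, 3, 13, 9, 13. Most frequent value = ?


Frequencies: 3:1, 5:1, 7:1, 8:1, 9:1, 13:2, 16:2, 18:1
Max frequency = 2
Mode = 13, 16

Mode = 13, 16


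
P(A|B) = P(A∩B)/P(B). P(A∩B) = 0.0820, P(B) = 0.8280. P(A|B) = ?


P(A|B) = 0.0820/0.8280 = 0.0990

P(A|B) = 0.0990


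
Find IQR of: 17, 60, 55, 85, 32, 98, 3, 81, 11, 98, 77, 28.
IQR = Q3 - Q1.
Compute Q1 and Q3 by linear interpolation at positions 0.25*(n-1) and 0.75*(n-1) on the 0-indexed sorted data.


Sorted: 3, 11, 17, 28, 32, 55, 60, 77, 81, 85, 98, 98
Q1 (25th %ile) = 25.2500
Q3 (75th %ile) = 82.0000
IQR = 82.0000 - 25.2500 = 56.7500

IQR = 56.7500


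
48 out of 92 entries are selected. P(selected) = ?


P = 48/92 = 0.5217

P = 0.5217


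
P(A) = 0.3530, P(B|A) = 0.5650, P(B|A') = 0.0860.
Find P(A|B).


P(B) = P(B|A)*P(A) + P(B|A')*P(A')
= 0.5650*0.3530 + 0.0860*0.6470
= 0.199445 + 0.055642 = 0.255087
P(A|B) = 0.199445/0.255087 = 0.7819

P(A|B) = 0.7819


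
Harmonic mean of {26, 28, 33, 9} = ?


Sum of reciprocals = 1/26 + 1/28 + 1/33 + 1/9 = 0.215590
HM = 4/0.215590 = 18.5537

HM = 18.5537


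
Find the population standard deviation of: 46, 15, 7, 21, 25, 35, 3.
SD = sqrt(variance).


Mean = 21.7143
Variance = 198.4898
SD = sqrt(198.4898) = 14.0886

SD = 14.0886


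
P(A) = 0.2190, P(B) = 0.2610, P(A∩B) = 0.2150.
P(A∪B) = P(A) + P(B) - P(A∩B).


P(A∪B) = 0.2190 + 0.2610 - 0.2150
= 0.4800 - 0.2150
= 0.2650

P(A∪B) = 0.2650


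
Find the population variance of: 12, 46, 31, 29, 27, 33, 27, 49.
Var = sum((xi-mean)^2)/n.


Mean = 31.7500
Squared deviations: 390.0625, 203.0625, 0.5625, 7.5625, 22.5625, 1.5625, 22.5625, 297.5625
Sum = 945.5000
Variance = 945.5000/8 = 118.1875

Variance = 118.1875


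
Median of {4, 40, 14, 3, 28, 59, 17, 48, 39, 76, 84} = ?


Sorted: 3, 4, 14, 17, 28, 39, 40, 48, 59, 76, 84
n = 11 (odd)
Middle value = 39

Median = 39


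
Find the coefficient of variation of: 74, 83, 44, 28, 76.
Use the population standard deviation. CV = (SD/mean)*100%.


Mean = 61.0000
SD = 21.2415
CV = (21.2415/61.0000)*100 = 34.8221%

CV = 34.8221%


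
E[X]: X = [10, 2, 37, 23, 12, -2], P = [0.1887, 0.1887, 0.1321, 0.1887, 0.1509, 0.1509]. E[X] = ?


E[X] = 10*0.1887 + 2*0.1887 + 37*0.1321 + 23*0.1887 + 12*0.1509 - 2*0.1509
= 1.8870 + 0.3774 + 4.8877 + 4.3401 + 1.8108 - 0.3018
= 13.0012

E[X] = 13.0012


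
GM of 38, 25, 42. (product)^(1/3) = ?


Product = 38 × 25 × 42 = 39900
GM = 39900^(1/3) = 34.1710

GM = 34.1710


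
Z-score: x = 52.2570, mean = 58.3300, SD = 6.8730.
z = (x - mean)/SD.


z = (52.2570 - 58.3300)/6.8730
= -6.0730/6.8730
= -0.8836

z = -0.8836


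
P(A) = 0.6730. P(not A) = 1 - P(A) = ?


P(not A) = 1 - 0.6730 = 0.3270

P(not A) = 0.3270


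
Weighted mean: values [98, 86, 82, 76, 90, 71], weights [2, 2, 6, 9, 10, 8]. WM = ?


Numerator = 98*2 + 86*2 + 82*6 + 76*9 + 90*10 + 71*8 = 3012
Denominator = 2 + 2 + 6 + 9 + 10 + 8 = 37
WM = 3012/37 = 81.4054

WM = 81.4054


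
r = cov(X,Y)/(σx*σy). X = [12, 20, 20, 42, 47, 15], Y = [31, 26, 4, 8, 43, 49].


Mean X = 26.0000, Mean Y = 26.8333
SD X = 13.453624, SD Y = 16.567203
Cov = -20.333333
r = -20.333333/(13.453624*16.567203) = -0.0912

r = -0.0912


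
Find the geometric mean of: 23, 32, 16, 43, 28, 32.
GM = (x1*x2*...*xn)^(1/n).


Product = 23 × 32 × 16 × 43 × 28 × 32 = 453705728
GM = 453705728^(1/6) = 27.7202

GM = 27.7202


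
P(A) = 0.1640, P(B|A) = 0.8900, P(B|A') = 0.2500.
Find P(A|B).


P(B) = P(B|A)*P(A) + P(B|A')*P(A')
= 0.8900*0.1640 + 0.2500*0.8360
= 0.145960 + 0.209000 = 0.354960
P(A|B) = 0.145960/0.354960 = 0.4112

P(A|B) = 0.4112


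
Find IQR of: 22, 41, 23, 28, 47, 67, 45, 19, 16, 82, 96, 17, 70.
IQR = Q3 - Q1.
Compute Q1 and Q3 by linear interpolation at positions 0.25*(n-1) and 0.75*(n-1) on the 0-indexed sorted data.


Sorted: 16, 17, 19, 22, 23, 28, 41, 45, 47, 67, 70, 82, 96
Q1 (25th %ile) = 22.0000
Q3 (75th %ile) = 67.0000
IQR = 67.0000 - 22.0000 = 45.0000

IQR = 45.0000


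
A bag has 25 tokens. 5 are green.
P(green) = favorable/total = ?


P = 5/25 = 0.2000

P = 0.2000


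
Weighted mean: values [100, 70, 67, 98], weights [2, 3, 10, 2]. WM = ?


Numerator = 100*2 + 70*3 + 67*10 + 98*2 = 1276
Denominator = 2 + 3 + 10 + 2 = 17
WM = 1276/17 = 75.0588

WM = 75.0588


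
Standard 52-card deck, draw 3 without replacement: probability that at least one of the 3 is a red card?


P(at least one) = 1 - P(none)
P(none) = (26/52) × (25/51) × (24/50) = 0.117647
P(at least one) = 1 - 0.117647 = 0.8824

P = 0.8824


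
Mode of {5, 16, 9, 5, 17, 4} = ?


Frequencies: 4:1, 5:2, 9:1, 16:1, 17:1
Max frequency = 2
Mode = 5

Mode = 5


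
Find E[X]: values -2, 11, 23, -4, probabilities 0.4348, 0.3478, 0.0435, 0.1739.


E[X] = -2*0.4348 + 11*0.3478 + 23*0.0435 - 4*0.1739
= -0.8696 + 3.8258 + 1.0005 - 0.6956
= 3.2611

E[X] = 3.2611


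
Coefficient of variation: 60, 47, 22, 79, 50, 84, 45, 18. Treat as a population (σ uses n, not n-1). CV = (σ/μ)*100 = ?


Mean = 50.6250
SD = 22.1807
CV = (22.1807/50.6250)*100 = 43.8138%

CV = 43.8138%


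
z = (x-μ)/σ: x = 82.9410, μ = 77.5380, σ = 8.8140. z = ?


z = (82.9410 - 77.5380)/8.8140
= 5.4030/8.8140
= 0.6130

z = 0.6130


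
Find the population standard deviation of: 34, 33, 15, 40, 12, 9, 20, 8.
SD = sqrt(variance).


Mean = 21.3750
Variance = 137.9844
SD = sqrt(137.9844) = 11.7467

SD = 11.7467


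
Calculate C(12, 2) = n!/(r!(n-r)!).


C(12,2) = 12!/(2! × 10!)
= 479001600/(2 × 3628800)
= 66

C(12,2) = 66


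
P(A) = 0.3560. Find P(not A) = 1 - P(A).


P(not A) = 1 - 0.3560 = 0.6440

P(not A) = 0.6440


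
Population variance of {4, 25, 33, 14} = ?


Mean = 19.0000
Squared deviations: 225.0000, 36.0000, 196.0000, 25.0000
Sum = 482.0000
Variance = 482.0000/4 = 120.5000

Variance = 120.5000


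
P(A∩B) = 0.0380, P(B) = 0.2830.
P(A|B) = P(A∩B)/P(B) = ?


P(A|B) = 0.0380/0.2830 = 0.1343

P(A|B) = 0.1343


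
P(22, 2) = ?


P(22,2) = 22!/20!
= 1124000727777607680000/2432902008176640000
= 462

P(22,2) = 462


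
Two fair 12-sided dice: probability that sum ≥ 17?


Total outcomes = 12×12 = 144
Favorable (sum ≥ 17): 36
P = 36/144 = 0.2500

P = 0.2500


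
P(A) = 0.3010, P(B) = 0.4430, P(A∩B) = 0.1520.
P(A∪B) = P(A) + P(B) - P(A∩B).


P(A∪B) = 0.3010 + 0.4430 - 0.1520
= 0.7440 - 0.1520
= 0.5920

P(A∪B) = 0.5920


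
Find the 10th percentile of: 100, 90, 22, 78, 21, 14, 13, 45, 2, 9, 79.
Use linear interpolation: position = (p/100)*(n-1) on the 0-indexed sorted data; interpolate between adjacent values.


Sorted: 2, 9, 13, 14, 21, 22, 45, 78, 79, 90, 100
n = 11
Index = 10/100 * 10 = 1.0000
Lower = data[1] = 9, Upper = data[2] = 13
P10 = 9 + 0*(4) = 9.0000

P10 = 9.0000


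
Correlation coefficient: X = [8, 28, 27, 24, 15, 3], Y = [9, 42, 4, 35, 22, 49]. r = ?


Mean X = 17.5000, Mean Y = 26.8333
SD X = 9.569918, SD Y = 16.587311
Cov = -24.083333
r = -24.083333/(9.569918*16.587311) = -0.1517

r = -0.1517


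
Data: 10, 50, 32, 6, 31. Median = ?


Sorted: 6, 10, 31, 32, 50
n = 5 (odd)
Middle value = 31

Median = 31


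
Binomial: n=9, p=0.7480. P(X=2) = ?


C(9,2) = 36
p^2 = 0.559504
(1-p)^7 = 6.453626e-05
P = 36 * 0.559504 * 6.453626e-05 = 0.0013

P(X=2) = 0.0013


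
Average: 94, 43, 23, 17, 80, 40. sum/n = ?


Sum = 94 + 43 + 23 + 17 + 80 + 40 = 297
n = 6
Mean = 297/6 = 49.5000

Mean = 49.5000


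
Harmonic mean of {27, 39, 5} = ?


Sum of reciprocals = 1/27 + 1/39 + 1/5 = 0.262678
HM = 3/0.262678 = 11.4208

HM = 11.4208


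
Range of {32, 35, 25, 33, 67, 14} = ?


Max = 67, Min = 14
Range = 67 - 14 = 53

Range = 53


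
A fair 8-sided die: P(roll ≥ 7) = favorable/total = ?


Favorable outcomes (roll ≥ 7): 2
Total outcomes = 8
P = 2/8 = 0.2500

P = 0.2500


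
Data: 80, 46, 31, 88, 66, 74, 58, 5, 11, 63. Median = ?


Sorted: 5, 11, 31, 46, 58, 63, 66, 74, 80, 88
n = 10 (even)
Middle values: 58 and 63
Median = (58+63)/2 = 60.5000

Median = 60.5000


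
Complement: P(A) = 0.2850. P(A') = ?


P(not A) = 1 - 0.2850 = 0.7150

P(not A) = 0.7150


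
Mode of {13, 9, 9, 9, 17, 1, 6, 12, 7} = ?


Frequencies: 1:1, 6:1, 7:1, 9:3, 12:1, 13:1, 17:1
Max frequency = 3
Mode = 9

Mode = 9


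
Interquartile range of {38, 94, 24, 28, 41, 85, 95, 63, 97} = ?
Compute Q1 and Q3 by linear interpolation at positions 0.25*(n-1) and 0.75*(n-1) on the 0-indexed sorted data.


Sorted: 24, 28, 38, 41, 63, 85, 94, 95, 97
Q1 (25th %ile) = 38.0000
Q3 (75th %ile) = 94.0000
IQR = 94.0000 - 38.0000 = 56.0000

IQR = 56.0000


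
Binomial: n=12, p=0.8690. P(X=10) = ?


C(12,10) = 66
p^10 = 0.245583
(1-p)^2 = 0.017161
P = 66 * 0.245583 * 0.017161 = 0.2782

P(X=10) = 0.2782


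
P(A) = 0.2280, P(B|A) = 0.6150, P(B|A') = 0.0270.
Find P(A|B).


P(B) = P(B|A)*P(A) + P(B|A')*P(A')
= 0.6150*0.2280 + 0.0270*0.7720
= 0.140220 + 0.020844 = 0.161064
P(A|B) = 0.140220/0.161064 = 0.8706

P(A|B) = 0.8706


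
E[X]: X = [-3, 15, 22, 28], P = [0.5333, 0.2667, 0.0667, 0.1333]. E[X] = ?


E[X] = -3*0.5333 + 15*0.2667 + 22*0.0667 + 28*0.1333
= -1.5999 + 4.0005 + 1.4674 + 3.7324
= 7.6004

E[X] = 7.6004


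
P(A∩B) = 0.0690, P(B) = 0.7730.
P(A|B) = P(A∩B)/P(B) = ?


P(A|B) = 0.0690/0.7730 = 0.0893

P(A|B) = 0.0893


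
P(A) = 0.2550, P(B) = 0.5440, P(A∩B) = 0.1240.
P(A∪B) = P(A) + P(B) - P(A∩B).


P(A∪B) = 0.2550 + 0.5440 - 0.1240
= 0.7990 - 0.1240
= 0.6750

P(A∪B) = 0.6750


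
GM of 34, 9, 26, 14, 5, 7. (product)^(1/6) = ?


Product = 34 × 9 × 26 × 14 × 5 × 7 = 3898440
GM = 3898440^(1/6) = 12.5453

GM = 12.5453


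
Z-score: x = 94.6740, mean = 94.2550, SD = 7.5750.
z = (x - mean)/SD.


z = (94.6740 - 94.2550)/7.5750
= 0.4190/7.5750
= 0.0553

z = 0.0553


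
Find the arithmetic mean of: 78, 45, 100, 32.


Sum = 78 + 45 + 100 + 32 = 255
n = 4
Mean = 255/4 = 63.7500

Mean = 63.7500


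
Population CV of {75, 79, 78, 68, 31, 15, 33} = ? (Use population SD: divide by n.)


Mean = 54.1429
SD = 24.8678
CV = (24.8678/54.1429)*100 = 45.9300%

CV = 45.9300%


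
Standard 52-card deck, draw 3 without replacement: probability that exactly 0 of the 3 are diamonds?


Hypergeometric: P(X=0) = C(13,0)·C(39,3) / C(52,3)
= 1 × 9139 / 22100
= 9139/22100 = 0.4135

P = 0.4135


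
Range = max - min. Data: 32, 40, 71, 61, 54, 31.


Max = 71, Min = 31
Range = 71 - 31 = 40

Range = 40


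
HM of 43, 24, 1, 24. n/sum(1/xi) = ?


Sum of reciprocals = 1/43 + 1/24 + 1/1 + 1/24 = 1.106589
HM = 4/1.106589 = 3.6147

HM = 3.6147


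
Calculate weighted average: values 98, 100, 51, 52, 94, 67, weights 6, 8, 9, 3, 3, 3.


Numerator = 98*6 + 100*8 + 51*9 + 52*3 + 94*3 + 67*3 = 2486
Denominator = 6 + 8 + 9 + 3 + 3 + 3 = 32
WM = 2486/32 = 77.6875

WM = 77.6875


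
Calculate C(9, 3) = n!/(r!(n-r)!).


C(9,3) = 9!/(3! × 6!)
= 362880/(6 × 720)
= 84

C(9,3) = 84


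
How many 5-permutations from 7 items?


P(7,5) = 7!/2!
= 5040/2
= 2520

P(7,5) = 2520


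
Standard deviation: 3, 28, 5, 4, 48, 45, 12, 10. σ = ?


Mean = 19.3750
Variance = 300.4844
SD = sqrt(300.4844) = 17.3345

SD = 17.3345


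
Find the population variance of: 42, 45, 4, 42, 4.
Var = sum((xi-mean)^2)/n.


Mean = 27.4000
Squared deviations: 213.1600, 309.7600, 547.5600, 213.1600, 547.5600
Sum = 1831.2000
Variance = 1831.2000/5 = 366.2400

Variance = 366.2400


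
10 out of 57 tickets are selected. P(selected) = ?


P = 10/57 = 0.1754

P = 0.1754


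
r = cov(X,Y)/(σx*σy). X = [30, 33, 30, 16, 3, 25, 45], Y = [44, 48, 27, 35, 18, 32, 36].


Mean X = 26.0000, Mean Y = 34.2857
SD X = 12.375090, SD Y = 9.330660
Cov = 72.571429
r = 72.571429/(12.375090*9.330660) = 0.6285

r = 0.6285


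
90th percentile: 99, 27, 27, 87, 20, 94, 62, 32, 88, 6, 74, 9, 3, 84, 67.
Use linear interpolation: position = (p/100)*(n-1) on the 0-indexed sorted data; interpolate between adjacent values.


Sorted: 3, 6, 9, 20, 27, 27, 32, 62, 67, 74, 84, 87, 88, 94, 99
n = 15
Index = 90/100 * 14 = 12.6000
Lower = data[12] = 88, Upper = data[13] = 94
P90 = 88 + 0.6000*(6) = 91.6000

P90 = 91.6000
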